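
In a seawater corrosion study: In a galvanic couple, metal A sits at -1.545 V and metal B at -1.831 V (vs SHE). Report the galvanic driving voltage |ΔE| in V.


Driving voltage is the absolute potential difference.
|ΔE| = |-1.545 − (-1.831)| = 0.286 V

0.286 V


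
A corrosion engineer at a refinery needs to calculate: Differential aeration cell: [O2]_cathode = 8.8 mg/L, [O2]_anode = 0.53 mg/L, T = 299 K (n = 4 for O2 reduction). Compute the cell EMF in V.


Apply the Nernst concentration-cell relation: E = (RT/nF)*ln(C_cathode/C_anode)
RT/nF = 8.314*299/(4*96485) = 0.00644112 V
ln(8.8/0.53) = 2.80963
E = 0.00644112 * 2.80963 = 0.0181 V

0.0181 V


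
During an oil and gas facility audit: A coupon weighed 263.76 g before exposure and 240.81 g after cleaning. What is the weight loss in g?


Weight loss = initial − final
WL = 263.76 − 240.81 = 22.95 g

22.95 g


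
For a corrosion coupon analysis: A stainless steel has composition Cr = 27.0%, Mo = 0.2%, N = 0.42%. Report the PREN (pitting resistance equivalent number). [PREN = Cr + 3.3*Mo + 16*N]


Apply the PREN formula: PREN = Cr + 3.3*Mo + 16*N
PREN = 27.0 + 3.3*0.2 + 16*0.42
PREN = 27.0 + 0.66 + 6.72 = 34.38

34.38


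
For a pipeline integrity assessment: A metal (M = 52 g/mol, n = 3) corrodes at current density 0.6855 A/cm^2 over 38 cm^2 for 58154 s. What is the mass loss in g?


Apply Faraday's law: m = i*A*t*M / (n*F)
Total charge passed Q = i*A*t = 0.6855*38*58154 = 1514853.546 C
m = Q*M/(n*F) = 1514853.546*52/(3*96485) = 272.14035 g

272.14035 g


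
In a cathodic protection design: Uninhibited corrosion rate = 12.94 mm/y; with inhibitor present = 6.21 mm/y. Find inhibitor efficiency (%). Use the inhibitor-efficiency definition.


Apply the inhibitor-efficiency definition: IE = (CR_blank − CR_inh)/CR_blank × 100
IE = (12.94 − 6.21) / 12.94 × 100
IE = 6.73 / 12.94 × 100 = 52.0 %

52.0 %


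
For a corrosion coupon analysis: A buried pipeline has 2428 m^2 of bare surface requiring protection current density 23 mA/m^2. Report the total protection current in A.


I = area * current density, then convert mA → A (÷1000)
I = 2428 * 23 / 1000 = 55.84 A

55.84 A


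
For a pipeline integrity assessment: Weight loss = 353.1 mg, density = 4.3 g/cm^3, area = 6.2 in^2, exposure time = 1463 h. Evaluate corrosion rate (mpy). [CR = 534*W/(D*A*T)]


Apply the mpy weight-loss relation: CR = 534 * W / (D * A * T)
Numerator: 534 * 353.1 = 188555.4
Denominator: 4.3 * 6.2 * 1463 = 39003.58
CR = 188555.4 / 39003.58 = 4.83431 mpy

4.83431 mpy


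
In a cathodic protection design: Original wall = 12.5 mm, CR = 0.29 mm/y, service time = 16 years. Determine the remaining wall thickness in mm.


Remaining wall = original − CR × time
t = 12.5 − 0.29*16 = 12.5 − 4.64 = 7.86 mm

7.86 mm


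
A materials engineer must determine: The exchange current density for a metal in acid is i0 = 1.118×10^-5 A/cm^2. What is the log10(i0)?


i0 = 1.118×10^-5 A/cm^2
log10(i0) = -4.952

-4.952


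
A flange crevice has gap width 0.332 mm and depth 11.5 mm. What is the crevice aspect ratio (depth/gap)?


Aspect ratio = depth / gap
Ratio = 11.5 / 0.332 = 34.6

34.6


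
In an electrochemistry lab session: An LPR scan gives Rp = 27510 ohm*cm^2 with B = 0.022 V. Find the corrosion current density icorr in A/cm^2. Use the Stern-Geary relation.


Apply the Stern-Geary relation: icorr = B / Rp
icorr = 0.022 / 27510 = 7.997×10^-7 A/cm^2

7.997×10^-7 A/cm^2


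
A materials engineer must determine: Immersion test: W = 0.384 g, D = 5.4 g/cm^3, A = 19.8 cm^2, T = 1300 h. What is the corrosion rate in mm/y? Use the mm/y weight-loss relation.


Apply the mm/y weight-loss relation: CR = 87600 * W / (D * A * T)
Numerator: 87600 * 0.384 = 33638.4
Denominator: 5.4 * 19.8 * 1300 = 138996.0
CR = 33638.4 / 138996.0 = 0.24201 mm/y

0.24201 mm/y


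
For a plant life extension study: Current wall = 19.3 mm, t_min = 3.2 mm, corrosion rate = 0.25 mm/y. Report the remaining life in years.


Apply the remaining-life relation: RL = (t_current − t_min) / CR
RL = (19.3 − 3.2) / 0.25 = 16.1 / 0.25 = 64.4 years

64.4 years


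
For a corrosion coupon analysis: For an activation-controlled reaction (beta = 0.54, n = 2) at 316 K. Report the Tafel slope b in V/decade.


Apply the Tafel slope relation: b = 2.303*R*T/(beta*n*F)
Numerator: 2.303 * 8.314 * 316 = 6050.5
Denominator: 0.54 * 2 * 96485 = 104203.8
b = 6050.5 / 104203.8 = 0.0581 V/decade

0.0581 V/decade


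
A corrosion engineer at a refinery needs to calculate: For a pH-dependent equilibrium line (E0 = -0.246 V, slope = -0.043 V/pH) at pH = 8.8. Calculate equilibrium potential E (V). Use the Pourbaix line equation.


Apply the Pourbaix line equation: E = E0 + slope*pH
E = -0.246 + (-0.043)*8.8 = -0.246 + (-0.3784) = -0.6244 V
Rounded to 4 decimal places: E = -0.6244 V

-0.6244 V


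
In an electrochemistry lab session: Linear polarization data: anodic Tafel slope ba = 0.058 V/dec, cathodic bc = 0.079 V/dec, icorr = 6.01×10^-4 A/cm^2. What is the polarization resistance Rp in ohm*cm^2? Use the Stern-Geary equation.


Apply the Stern-Geary equation: Rp = ba*bc / (2.303*icorr*(ba+bc))
ba*bc = 0.058*0.079 = 0.004582
ba+bc = 0.137; 2.303*icorr*(ba+bc) = 2.303*6.01×10^-4*0.137 = 1.8962211×10^-4
Rp = 0.004582 / 1.8962211×10^-4 = 24.16 ohm*cm^2

24.16 ohm*cm^2


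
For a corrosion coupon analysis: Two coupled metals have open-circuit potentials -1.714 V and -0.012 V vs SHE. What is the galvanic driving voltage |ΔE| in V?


Driving voltage is the absolute potential difference.
|ΔE| = |-1.714 − (-0.012)| = 1.702 V

1.702 V


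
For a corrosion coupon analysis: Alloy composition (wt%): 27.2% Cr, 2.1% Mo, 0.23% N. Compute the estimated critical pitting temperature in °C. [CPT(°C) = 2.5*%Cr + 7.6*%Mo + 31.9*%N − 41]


Apply the ASTM G48 empirical CPT estimate: CPT(°C) = 2.5*%Cr + 7.6*%Mo + 31.9*%N − 41
2.5*27.2 = 68; 7.6*2.1 = 15.96; 31.9*0.23 = 7.337
CPT = 68 + 15.96 + 7.337 − 41 = 50.297 °C
Rounded to 0.1 °C: CPT ≈ 50.3 °C

50.3 °C


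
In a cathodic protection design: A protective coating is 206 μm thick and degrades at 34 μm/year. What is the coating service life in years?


Service life = thickness / degradation rate
Life = 206 / 34 = 6.1 years

6.1 years


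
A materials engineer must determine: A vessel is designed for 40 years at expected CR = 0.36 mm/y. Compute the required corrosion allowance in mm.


Corrosion allowance = CR × design life
CA = 0.36 * 40 = 14.4 mm

14.4 mm


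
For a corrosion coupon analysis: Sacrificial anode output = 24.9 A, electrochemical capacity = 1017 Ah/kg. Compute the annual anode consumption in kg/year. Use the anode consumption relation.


Annual consumption = current * hours per year / capacity
Rate = 24.9 * 8760 / 1017 = 214.5 kg/year

214.5 kg/year


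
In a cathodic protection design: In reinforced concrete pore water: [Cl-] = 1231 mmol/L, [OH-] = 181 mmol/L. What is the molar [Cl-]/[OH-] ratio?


Threshold parameter = [Cl-] / [OH-] (molar basis; both in mmol/L, so units cancel)
Ratio = 1231 / 181 = 6.8

6.8


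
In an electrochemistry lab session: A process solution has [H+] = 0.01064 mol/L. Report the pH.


pH = −log10[H+]
pH = −log10(0.01064) = 1.97

1.97


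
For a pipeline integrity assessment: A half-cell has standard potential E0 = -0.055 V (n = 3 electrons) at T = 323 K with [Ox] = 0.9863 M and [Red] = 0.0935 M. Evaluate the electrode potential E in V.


Apply the Nernst equation: E = E0 + (RT/nF)*ln([Ox]/[Red])
Step 1: RT/nF = 8.314*323/(3*96485) = 0.00927751 V
Step 2: [Ox]/[Red] = 0.9863/0.0935 = 10.548663
Step 3: ln(10.548663) = 2.355999
Step 4: correction = 0.00927751 * 2.355999 = 0.0219 V
E = -0.055 + 0.0219 = -0.0331 V

-0.0331 V


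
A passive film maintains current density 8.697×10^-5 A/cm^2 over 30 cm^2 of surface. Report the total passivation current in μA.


I = i_pass * A, then convert A → μA (×10^6)
I = 8.697×10^-5 * 30 * 10^6 = 2609.1 μA

2609.1 μA


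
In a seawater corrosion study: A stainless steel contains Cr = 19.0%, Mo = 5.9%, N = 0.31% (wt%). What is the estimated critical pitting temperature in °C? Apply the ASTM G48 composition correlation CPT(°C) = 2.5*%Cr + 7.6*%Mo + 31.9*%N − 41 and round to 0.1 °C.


Apply the ASTM G48 empirical CPT estimate: CPT(°C) = 2.5*%Cr + 7.6*%Mo + 31.9*%N − 41
2.5*19.0 = 47.5; 7.6*5.9 = 44.84; 31.9*0.31 = 9.889
CPT = 47.5 + 44.84 + 9.889 − 41 = 61.229 °C
Rounded to 0.1 °C: CPT ≈ 61.2 °C

61.2 °C


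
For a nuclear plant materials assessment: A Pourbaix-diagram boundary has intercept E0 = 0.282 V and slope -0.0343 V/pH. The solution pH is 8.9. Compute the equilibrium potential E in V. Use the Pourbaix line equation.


Apply the Pourbaix line equation: E = E0 + slope*pH
E = 0.282 + (-0.0343)*8.9 = 0.282 + (-0.30527) = -0.02327 V
Rounded to 4 decimal places: E = -0.0233 V

-0.0233 V


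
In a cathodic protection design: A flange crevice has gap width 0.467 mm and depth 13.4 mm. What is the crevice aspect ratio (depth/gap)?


Aspect ratio = depth / gap
Ratio = 13.4 / 0.467 = 28.7

28.7


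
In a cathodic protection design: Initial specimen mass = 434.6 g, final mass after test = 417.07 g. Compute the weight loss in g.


Weight loss = initial − final
WL = 434.6 − 417.07 = 17.53 g

17.53 g


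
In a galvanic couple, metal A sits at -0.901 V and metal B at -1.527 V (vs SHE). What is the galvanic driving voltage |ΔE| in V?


Driving voltage is the absolute potential difference.
|ΔE| = |-0.901 − (-1.527)| = 0.626 V

0.626 V


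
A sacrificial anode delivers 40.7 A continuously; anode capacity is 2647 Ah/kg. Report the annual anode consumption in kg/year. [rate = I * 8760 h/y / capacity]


Annual consumption = current * hours per year / capacity
Rate = 40.7 * 8760 / 2647 = 134.7 kg/year

134.7 kg/year


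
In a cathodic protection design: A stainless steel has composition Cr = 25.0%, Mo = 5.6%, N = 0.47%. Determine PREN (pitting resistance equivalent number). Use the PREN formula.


Apply the PREN formula: PREN = Cr + 3.3*Mo + 16*N
PREN = 25.0 + 3.3*5.6 + 16*0.47
PREN = 25.0 + 18.48 + 7.52 = 51.0

51.0


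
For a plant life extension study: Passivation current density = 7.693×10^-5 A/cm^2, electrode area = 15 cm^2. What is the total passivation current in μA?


I = i_pass * A, then convert A → μA (×10^6)
I = 7.693×10^-5 * 15 * 10^6 = 1153.95 μA

1153.95 μA


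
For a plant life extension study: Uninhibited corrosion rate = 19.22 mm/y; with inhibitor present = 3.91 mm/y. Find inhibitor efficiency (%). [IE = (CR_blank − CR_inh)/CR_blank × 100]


Apply the inhibitor-efficiency definition: IE = (CR_blank − CR_inh)/CR_blank × 100
IE = (19.22 − 3.91) / 19.22 × 100
IE = 15.31 / 19.22 × 100 = 79.7 %

79.7 %


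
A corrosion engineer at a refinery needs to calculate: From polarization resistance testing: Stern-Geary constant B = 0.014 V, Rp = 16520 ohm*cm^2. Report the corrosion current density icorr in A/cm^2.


Apply the Stern-Geary relation: icorr = B / Rp
icorr = 0.014 / 16520 = 8.475×10^-7 A/cm^2

8.475×10^-7 A/cm^2


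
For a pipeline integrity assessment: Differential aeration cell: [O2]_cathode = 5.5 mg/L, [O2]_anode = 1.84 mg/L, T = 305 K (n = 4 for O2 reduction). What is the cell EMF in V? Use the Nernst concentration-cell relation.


Apply the Nernst concentration-cell relation: E = (RT/nF)*ln(C_cathode/C_anode)
RT/nF = 8.314*305/(4*96485) = 0.00657037 V
ln(5.5/1.84) = 1.09498
E = 0.00657037 * 1.09498 = 0.00719 V

0.00719 V


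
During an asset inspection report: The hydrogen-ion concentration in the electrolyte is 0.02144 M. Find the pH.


pH = −log10[H+]
pH = −log10(0.02144) = 1.67

1.67


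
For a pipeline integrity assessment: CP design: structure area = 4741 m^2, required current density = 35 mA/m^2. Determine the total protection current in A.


I = area * current density, then convert mA → A (÷1000)
I = 4741 * 35 / 1000 = 165.94 A

165.94 A


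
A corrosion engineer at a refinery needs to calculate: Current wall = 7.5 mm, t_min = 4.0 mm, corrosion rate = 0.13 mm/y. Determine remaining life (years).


Apply the remaining-life relation: RL = (t_current − t_min) / CR
RL = (7.5 − 4.0) / 0.13 = 3.5 / 0.13 = 26.9 years

26.9 years


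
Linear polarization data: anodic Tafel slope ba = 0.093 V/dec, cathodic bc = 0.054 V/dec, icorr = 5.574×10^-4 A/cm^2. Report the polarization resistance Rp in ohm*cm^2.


Apply the Stern-Geary equation: Rp = ba*bc / (2.303*icorr*(ba+bc))
ba*bc = 0.093*0.054 = 0.005022
ba+bc = 0.147; 2.303*icorr*(ba+bc) = 2.303*5.574×10^-4*0.147 = 1.8870275×10^-4
Rp = 0.005022 / 1.8870275×10^-4 = 26.6 ohm*cm^2

26.6 ohm*cm^2


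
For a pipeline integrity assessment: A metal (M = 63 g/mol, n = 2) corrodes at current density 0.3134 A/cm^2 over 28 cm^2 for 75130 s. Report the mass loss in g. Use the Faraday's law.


Apply Faraday's law: m = i*A*t*M / (n*F)
Total charge passed Q = i*A*t = 0.3134*28*75130 = 659280.776 C
m = Q*M/(n*F) = 659280.776*63/(2*96485) = 215.2391 g

215.2391 g


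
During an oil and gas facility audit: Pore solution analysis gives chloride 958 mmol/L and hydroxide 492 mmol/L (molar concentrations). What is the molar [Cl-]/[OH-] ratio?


Threshold parameter = [Cl-] / [OH-] (molar basis; both in mmol/L, so units cancel)
Ratio = 958 / 492 = 1.95

1.95


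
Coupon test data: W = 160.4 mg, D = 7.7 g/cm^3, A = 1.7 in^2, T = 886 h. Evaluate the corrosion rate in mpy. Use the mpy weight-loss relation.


Apply the mpy weight-loss relation: CR = 534 * W / (D * A * T)
Numerator: 534 * 160.4 = 85653.6
Denominator: 7.7 * 1.7 * 886 = 11597.74
CR = 85653.6 / 11597.74 = 7.385 mpy

7.385 mpy


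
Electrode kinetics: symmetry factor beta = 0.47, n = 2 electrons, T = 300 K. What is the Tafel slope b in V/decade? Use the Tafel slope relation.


Apply the Tafel slope relation: b = 2.303*R*T/(beta*n*F)
Numerator: 2.303 * 8.314 * 300 = 5744.14
Denominator: 0.47 * 2 * 96485 = 90695.9
b = 5744.14 / 90695.9 = 0.0633 V/decade

0.0633 V/decade


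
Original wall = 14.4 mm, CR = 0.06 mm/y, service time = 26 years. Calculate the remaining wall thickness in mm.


Remaining wall = original − CR × time
t = 14.4 − 0.06*26 = 14.4 − 1.56 = 12.84 mm

12.84 mm


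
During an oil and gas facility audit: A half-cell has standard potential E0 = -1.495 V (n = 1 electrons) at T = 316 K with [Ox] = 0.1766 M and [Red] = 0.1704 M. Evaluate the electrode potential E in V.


Apply the Nernst equation: E = E0 + (RT/nF)*ln([Ox]/[Red])
Step 1: RT/nF = 8.314*316/(1*96485) = 0.02722935 V
Step 2: [Ox]/[Red] = 0.1766/0.1704 = 1.036385
Step 3: ln(1.036385) = 0.035739
Step 4: correction = 0.02722935 * 0.035739 = 0.001 V
E = -1.495 + 0.001 = -1.494 V

-1.494 V


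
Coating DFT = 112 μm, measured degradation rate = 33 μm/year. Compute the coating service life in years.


Service life = thickness / degradation rate
Life = 112 / 33 = 3.4 years

3.4 years


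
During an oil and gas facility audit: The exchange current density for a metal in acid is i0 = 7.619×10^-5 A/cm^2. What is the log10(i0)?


i0 = 7.619×10^-5 A/cm^2
log10(i0) = -4.118

-4.118


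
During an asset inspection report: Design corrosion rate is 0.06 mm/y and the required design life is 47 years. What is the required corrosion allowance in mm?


Corrosion allowance = CR × design life
CA = 0.06 * 47 = 2.82 mm

2.82 mm


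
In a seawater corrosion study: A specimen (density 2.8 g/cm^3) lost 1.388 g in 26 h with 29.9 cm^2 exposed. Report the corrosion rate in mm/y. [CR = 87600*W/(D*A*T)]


Apply the mm/y weight-loss relation: CR = 87600 * W / (D * A * T)
Numerator: 87600 * 1.388 = 121588.8
Denominator: 2.8 * 29.9 * 26 = 2176.72
CR = 121588.8 / 2176.72 = 55.85872 mm/y

55.85872 mm/y


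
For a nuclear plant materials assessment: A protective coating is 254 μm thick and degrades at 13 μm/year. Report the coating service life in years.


Service life = thickness / degradation rate
Life = 254 / 13 = 19.5 years

19.5 years


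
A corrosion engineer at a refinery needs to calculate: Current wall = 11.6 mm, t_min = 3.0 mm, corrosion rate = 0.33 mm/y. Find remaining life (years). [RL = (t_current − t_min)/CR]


Apply the remaining-life relation: RL = (t_current − t_min) / CR
RL = (11.6 − 3.0) / 0.33 = 8.6 / 0.33 = 26.1 years

26.1 years


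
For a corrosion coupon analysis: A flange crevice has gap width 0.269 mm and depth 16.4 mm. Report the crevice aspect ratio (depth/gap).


Aspect ratio = depth / gap
Ratio = 16.4 / 0.269 = 61.0

61.0


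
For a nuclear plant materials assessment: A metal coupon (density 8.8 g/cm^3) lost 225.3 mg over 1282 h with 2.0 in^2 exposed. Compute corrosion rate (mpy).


Apply the mpy weight-loss relation: CR = 534 * W / (D * A * T)
Numerator: 534 * 225.3 = 120310.2
Denominator: 8.8 * 2.0 * 1282 = 22563.2
CR = 120310.2 / 22563.2 = 5.3321 mpy

5.3321 mpy


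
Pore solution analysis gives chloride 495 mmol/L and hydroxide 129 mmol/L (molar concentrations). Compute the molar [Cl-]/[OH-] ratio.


Threshold parameter = [Cl-] / [OH-] (molar basis; both in mmol/L, so units cancel)
Ratio = 495 / 129 = 3.84

3.84


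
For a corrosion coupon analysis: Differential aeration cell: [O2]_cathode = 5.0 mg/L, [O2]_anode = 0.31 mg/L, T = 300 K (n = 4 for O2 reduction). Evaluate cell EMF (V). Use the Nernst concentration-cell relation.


Apply the Nernst concentration-cell relation: E = (RT/nF)*ln(C_cathode/C_anode)
RT/nF = 8.314*300/(4*96485) = 0.00646266 V
ln(5.0/0.31) = 2.78062
E = 0.00646266 * 2.78062 = 0.01797 V

0.01797 V


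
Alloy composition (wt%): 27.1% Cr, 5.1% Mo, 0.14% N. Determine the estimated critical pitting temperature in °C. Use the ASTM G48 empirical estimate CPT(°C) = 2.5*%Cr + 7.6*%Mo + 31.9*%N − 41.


Apply the ASTM G48 empirical CPT estimate: CPT(°C) = 2.5*%Cr + 7.6*%Mo + 31.9*%N − 41
2.5*27.1 = 67.75; 7.6*5.1 = 38.76; 31.9*0.14 = 4.466
CPT = 67.75 + 38.76 + 4.466 − 41 = 69.976 °C
Rounded to 0.1 °C: CPT ≈ 70.0 °C

70.0 °C


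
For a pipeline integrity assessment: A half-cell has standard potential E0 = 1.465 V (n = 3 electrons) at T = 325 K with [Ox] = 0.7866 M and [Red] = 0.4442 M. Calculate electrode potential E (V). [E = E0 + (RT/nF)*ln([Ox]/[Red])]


Apply the Nernst equation: E = E0 + (RT/nF)*ln([Ox]/[Red])
Step 1: RT/nF = 8.314*325/(3*96485) = 0.00933496 V
Step 2: [Ox]/[Red] = 0.7866/0.4442 = 1.770824
Step 3: ln(1.770824) = 0.571445
Step 4: correction = 0.00933496 * 0.571445 = 0.005 V
E = 1.465 + 0.005 = 1.47 V

1.47 V


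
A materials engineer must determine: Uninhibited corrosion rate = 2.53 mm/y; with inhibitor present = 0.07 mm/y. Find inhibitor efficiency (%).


Apply the inhibitor-efficiency definition: IE = (CR_blank − CR_inh)/CR_blank × 100
IE = (2.53 − 0.07) / 2.53 × 100
IE = 2.46 / 2.53 × 100 = 97.2 %

97.2 %


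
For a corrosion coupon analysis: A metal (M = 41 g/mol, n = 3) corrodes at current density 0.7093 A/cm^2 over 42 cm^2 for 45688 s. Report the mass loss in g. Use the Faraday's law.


Apply Faraday's law: m = i*A*t*M / (n*F)
Total charge passed Q = i*A*t = 0.7093*42*45688 = 1361072.9328 C
m = Q*M/(n*F) = 1361072.9328*41/(3*96485) = 192.7899 g

192.7899 g


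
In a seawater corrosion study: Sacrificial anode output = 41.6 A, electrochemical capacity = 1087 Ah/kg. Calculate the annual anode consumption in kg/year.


Annual consumption = current * hours per year / capacity
Rate = 41.6 * 8760 / 1087 = 335.2 kg/year

335.2 kg/year


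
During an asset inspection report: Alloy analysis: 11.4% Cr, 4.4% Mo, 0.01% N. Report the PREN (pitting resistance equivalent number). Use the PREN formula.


Apply the PREN formula: PREN = Cr + 3.3*Mo + 16*N
PREN = 11.4 + 3.3*4.4 + 16*0.01
PREN = 11.4 + 14.52 + 0.16 = 26.08

26.08


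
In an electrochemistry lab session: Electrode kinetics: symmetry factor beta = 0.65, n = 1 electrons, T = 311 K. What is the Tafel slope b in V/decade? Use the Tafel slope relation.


Apply the Tafel slope relation: b = 2.303*R*T/(beta*n*F)
Numerator: 2.303 * 8.314 * 311 = 5954.76
Denominator: 0.65 * 1 * 96485 = 62715.25
b = 5954.76 / 62715.25 = 0.095 V/decade

0.095 V/decade


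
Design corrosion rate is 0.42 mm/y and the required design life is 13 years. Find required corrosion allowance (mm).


Corrosion allowance = CR × design life
CA = 0.42 * 13 = 5.46 mm

5.46 mm


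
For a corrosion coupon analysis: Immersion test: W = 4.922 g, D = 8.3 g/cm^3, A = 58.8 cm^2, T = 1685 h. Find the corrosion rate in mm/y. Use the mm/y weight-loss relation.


Apply the mm/y weight-loss relation: CR = 87600 * W / (D * A * T)
Numerator: 87600 * 4.922 = 431167.2
Denominator: 8.3 * 58.8 * 1685 = 822347.4
CR = 431167.2 / 822347.4 = 0.5243 mm/y

0.5243 mm/y


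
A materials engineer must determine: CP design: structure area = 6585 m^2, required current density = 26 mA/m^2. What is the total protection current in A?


I = area * current density, then convert mA → A (÷1000)
I = 6585 * 26 / 1000 = 171.21 A

171.21 A


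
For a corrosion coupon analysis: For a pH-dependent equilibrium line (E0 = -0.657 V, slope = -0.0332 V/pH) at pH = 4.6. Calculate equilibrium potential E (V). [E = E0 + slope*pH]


Apply the Pourbaix line equation: E = E0 + slope*pH
E = -0.657 + (-0.0332)*4.6 = -0.657 + (-0.15272) = -0.80972 V
Rounded to 3 decimal places: E = -0.810 V

-0.810 V


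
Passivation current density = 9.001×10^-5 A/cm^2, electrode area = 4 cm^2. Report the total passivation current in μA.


I = i_pass * A, then convert A → μA (×10^6)
I = 9.001×10^-5 * 4 * 10^6 = 360.04 μA

360.04 μA


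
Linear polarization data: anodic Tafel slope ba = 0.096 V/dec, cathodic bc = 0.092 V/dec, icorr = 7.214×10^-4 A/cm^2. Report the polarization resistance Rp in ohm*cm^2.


Apply the Stern-Geary equation: Rp = ba*bc / (2.303*icorr*(ba+bc))
ba*bc = 0.096*0.092 = 0.008832
ba+bc = 0.188; 2.303*icorr*(ba+bc) = 2.303*7.214×10^-4*0.188 = 3.1234023×10^-4
Rp = 0.008832 / 3.1234023×10^-4 = 28.3 ohm*cm^2

28.3 ohm*cm^2


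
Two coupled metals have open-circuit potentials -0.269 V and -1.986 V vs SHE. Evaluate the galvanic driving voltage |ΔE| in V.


Driving voltage is the absolute potential difference.
|ΔE| = |-0.269 − (-1.986)| = 1.717 V

1.717 V


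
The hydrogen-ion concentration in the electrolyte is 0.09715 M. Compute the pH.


pH = −log10[H+]
pH = −log10(0.09715) = 1.01

1.01


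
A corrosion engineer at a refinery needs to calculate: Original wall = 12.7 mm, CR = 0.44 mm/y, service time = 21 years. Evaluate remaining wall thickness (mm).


Remaining wall = original − CR × time
t = 12.7 − 0.44*21 = 12.7 − 9.24 = 3.46 mm

3.46 mm


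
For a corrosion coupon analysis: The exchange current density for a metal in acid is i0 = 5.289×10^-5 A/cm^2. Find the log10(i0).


i0 = 5.289×10^-5 A/cm^2
log10(i0) = -4.277

-4.277


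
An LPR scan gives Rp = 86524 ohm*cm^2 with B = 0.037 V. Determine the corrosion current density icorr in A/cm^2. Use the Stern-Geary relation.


Apply the Stern-Geary relation: icorr = B / Rp
icorr = 0.037 / 86524 = 4.276×10^-7 A/cm^2

4.276×10^-7 A/cm^2


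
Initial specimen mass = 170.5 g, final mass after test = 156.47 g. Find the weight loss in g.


Weight loss = initial − final
WL = 170.5 − 156.47 = 14.03 g

14.03 g


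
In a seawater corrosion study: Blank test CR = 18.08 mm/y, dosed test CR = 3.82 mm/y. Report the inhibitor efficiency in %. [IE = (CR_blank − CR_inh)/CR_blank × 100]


Apply the inhibitor-efficiency definition: IE = (CR_blank − CR_inh)/CR_blank × 100
IE = (18.08 − 3.82) / 18.08 × 100
IE = 14.26 / 18.08 × 100 = 78.9 %

78.9 %


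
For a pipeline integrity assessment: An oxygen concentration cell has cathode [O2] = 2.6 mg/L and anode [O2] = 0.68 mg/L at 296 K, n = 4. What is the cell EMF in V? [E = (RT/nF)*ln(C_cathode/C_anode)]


Apply the Nernst concentration-cell relation: E = (RT/nF)*ln(C_cathode/C_anode)
RT/nF = 8.314*296/(4*96485) = 0.00637649 V
ln(2.6/0.68) = 1.34117
E = 0.00637649 * 1.34117 = 0.00855 V

0.00855 V


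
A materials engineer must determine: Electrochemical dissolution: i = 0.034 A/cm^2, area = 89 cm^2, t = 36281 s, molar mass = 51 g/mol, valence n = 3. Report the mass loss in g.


Apply Faraday's law: m = i*A*t*M / (n*F)
Total charge passed Q = i*A*t = 0.034*89*36281 = 109786.306 C
m = Q*M/(n*F) = 109786.306*51/(3*96485) = 19.3436 g

19.3436 g


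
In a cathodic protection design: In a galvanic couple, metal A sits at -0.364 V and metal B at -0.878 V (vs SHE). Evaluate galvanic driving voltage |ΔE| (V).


Driving voltage is the absolute potential difference.
|ΔE| = |-0.364 − (-0.878)| = 0.514 V

0.514 V


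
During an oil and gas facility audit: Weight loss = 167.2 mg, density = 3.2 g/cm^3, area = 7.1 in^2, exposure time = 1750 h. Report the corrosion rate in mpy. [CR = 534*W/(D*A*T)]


Apply the mpy weight-loss relation: CR = 534 * W / (D * A * T)
Numerator: 534 * 167.2 = 89284.8
Denominator: 3.2 * 7.1 * 1750 = 39760.0
CR = 89284.8 / 39760.0 = 2.2456 mpy

2.2456 mpy


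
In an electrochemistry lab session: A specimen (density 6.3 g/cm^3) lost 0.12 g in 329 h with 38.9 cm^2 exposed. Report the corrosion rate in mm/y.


Apply the mm/y weight-loss relation: CR = 87600 * W / (D * A * T)
Numerator: 87600 * 0.12 = 10512.0
Denominator: 6.3 * 38.9 * 329 = 80628.03
CR = 10512.0 / 80628.03 = 0.1304 mm/y

0.1304 mm/y


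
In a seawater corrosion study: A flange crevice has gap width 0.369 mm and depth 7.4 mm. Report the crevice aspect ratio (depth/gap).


Aspect ratio = depth / gap
Ratio = 7.4 / 0.369 = 20.1

20.1


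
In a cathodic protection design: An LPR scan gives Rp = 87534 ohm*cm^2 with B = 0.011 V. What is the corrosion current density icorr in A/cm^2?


Apply the Stern-Geary relation: icorr = B / Rp
icorr = 0.011 / 87534 = 1.257×10^-7 A/cm^2

1.257×10^-7 A/cm^2


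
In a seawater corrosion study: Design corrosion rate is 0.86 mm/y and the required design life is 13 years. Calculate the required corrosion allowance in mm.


Corrosion allowance = CR × design life
CA = 0.86 * 13 = 11.18 mm

11.18 mm


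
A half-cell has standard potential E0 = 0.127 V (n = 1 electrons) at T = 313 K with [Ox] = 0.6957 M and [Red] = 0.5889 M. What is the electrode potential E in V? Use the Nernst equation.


Apply the Nernst equation: E = E0 + (RT/nF)*ln([Ox]/[Red])
Step 1: RT/nF = 8.314*313/(1*96485) = 0.02697085 V
Step 2: [Ox]/[Red] = 0.6957/0.5889 = 1.181355
Step 3: ln(1.181355) = 0.166662
Step 4: correction = 0.02697085 * 0.166662 = 0.004 V
E = 0.127 + 0.004 = 0.131 V

0.131 V


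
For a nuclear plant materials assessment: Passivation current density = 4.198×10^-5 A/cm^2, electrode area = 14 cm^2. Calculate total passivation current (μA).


I = i_pass * A, then convert A → μA (×10^6)
I = 4.198×10^-5 * 14 * 10^6 = 587.72 μA

587.72 μA


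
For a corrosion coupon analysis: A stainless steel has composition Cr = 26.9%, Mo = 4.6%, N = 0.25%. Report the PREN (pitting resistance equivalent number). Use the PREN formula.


Apply the PREN formula: PREN = Cr + 3.3*Mo + 16*N
PREN = 26.9 + 3.3*4.6 + 16*0.25
PREN = 26.9 + 15.18 + 4.0 = 46.08

46.08


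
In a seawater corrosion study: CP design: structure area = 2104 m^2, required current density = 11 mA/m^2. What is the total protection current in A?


I = area * current density, then convert mA → A (÷1000)
I = 2104 * 11 / 1000 = 23.14 A

23.14 A


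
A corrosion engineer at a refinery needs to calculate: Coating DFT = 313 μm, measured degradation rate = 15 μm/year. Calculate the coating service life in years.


Service life = thickness / degradation rate
Life = 313 / 15 = 20.9 years

20.9 years


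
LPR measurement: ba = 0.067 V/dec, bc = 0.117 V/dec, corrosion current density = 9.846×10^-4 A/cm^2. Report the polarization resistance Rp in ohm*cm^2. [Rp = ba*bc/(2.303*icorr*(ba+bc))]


Apply the Stern-Geary equation: Rp = ba*bc / (2.303*icorr*(ba+bc))
ba*bc = 0.067*0.117 = 0.007839
ba+bc = 0.184; 2.303*icorr*(ba+bc) = 2.303*9.846×10^-4*0.184 = 4.1722622×10^-4
Rp = 0.007839 / 4.1722622×10^-4 = 18.79 ohm*cm^2

18.79 ohm*cm^2


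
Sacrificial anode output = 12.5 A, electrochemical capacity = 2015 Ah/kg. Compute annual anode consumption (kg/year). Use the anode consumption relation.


Annual consumption = current * hours per year / capacity
Rate = 12.5 * 8760 / 2015 = 54.3 kg/year

54.3 kg/year


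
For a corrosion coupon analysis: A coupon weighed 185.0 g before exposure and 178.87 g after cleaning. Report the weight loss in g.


Weight loss = initial − final
WL = 185.0 − 178.87 = 6.13 g

6.13 g


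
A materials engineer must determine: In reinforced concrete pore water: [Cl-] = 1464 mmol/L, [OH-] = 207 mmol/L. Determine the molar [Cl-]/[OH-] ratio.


Threshold parameter = [Cl-] / [OH-] (molar basis; both in mmol/L, so units cancel)
Ratio = 1464 / 207 = 7.07

7.07


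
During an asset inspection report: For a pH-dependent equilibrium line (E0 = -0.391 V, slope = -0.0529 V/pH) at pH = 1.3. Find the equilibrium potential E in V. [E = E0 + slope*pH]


Apply the Pourbaix line equation: E = E0 + slope*pH
E = -0.391 + (-0.0529)*1.3 = -0.391 + (-0.06877) = -0.45977 V
Rounded to 4 decimal places: E = -0.4598 V

-0.4598 V


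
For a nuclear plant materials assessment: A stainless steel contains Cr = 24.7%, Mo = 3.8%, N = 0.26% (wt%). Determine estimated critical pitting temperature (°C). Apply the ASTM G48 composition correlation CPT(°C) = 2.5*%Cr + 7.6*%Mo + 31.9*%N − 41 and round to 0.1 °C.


Apply the ASTM G48 empirical CPT estimate: CPT(°C) = 2.5*%Cr + 7.6*%Mo + 31.9*%N − 41
2.5*24.7 = 61.75; 7.6*3.8 = 28.88; 31.9*0.26 = 8.294
CPT = 61.75 + 28.88 + 8.294 − 41 = 57.924 °C
Rounded to 0.1 °C: CPT ≈ 57.9 °C

57.9 °C


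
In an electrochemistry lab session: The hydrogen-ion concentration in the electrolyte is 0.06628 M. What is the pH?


pH = −log10[H+]
pH = −log10(0.06628) = 1.18

1.18


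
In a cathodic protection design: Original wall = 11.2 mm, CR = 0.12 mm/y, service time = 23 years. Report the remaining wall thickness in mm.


Remaining wall = original − CR × time
t = 11.2 − 0.12*23 = 11.2 − 2.76 = 8.44 mm

8.44 mm


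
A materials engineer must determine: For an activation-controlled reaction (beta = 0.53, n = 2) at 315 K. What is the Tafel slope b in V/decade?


Apply the Tafel slope relation: b = 2.303*R*T/(beta*n*F)
Numerator: 2.303 * 8.314 * 315 = 6031.35
Denominator: 0.53 * 2 * 96485 = 102274.1
b = 6031.35 / 102274.1 = 0.059 V/decade

0.059 V/decade


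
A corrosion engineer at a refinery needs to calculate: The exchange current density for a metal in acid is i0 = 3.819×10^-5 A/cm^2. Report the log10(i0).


i0 = 3.819×10^-5 A/cm^2
log10(i0) = -4.418

-4.418


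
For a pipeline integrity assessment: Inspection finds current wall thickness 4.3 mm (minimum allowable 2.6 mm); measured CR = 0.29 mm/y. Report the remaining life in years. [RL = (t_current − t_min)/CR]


Apply the remaining-life relation: RL = (t_current − t_min) / CR
RL = (4.3 − 2.6) / 0.29 = 1.7 / 0.29 = 5.9 years

5.9 years


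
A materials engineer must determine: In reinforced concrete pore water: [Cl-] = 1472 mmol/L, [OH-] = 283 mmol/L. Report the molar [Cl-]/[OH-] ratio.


Threshold parameter = [Cl-] / [OH-] (molar basis; both in mmol/L, so units cancel)
Ratio = 1472 / 283 = 5.2

5.2


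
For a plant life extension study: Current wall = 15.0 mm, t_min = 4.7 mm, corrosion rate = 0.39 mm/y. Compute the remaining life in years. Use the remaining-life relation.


Apply the remaining-life relation: RL = (t_current − t_min) / CR
RL = (15.0 − 4.7) / 0.39 = 10.3 / 0.39 = 26.4 years

26.4 years


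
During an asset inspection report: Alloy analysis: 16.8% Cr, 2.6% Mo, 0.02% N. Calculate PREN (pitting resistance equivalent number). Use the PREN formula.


Apply the PREN formula: PREN = Cr + 3.3*Mo + 16*N
PREN = 16.8 + 3.3*2.6 + 16*0.02
PREN = 16.8 + 8.58 + 0.32 = 25.7

25.7


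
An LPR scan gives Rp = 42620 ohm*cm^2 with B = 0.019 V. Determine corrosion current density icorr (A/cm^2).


Apply the Stern-Geary relation: icorr = B / Rp
icorr = 0.019 / 42620 = 4.458×10^-7 A/cm^2

4.458×10^-7 A/cm^2


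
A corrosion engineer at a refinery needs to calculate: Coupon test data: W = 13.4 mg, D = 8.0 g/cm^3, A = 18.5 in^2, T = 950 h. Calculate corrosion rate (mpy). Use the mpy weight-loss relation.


Apply the mpy weight-loss relation: CR = 534 * W / (D * A * T)
Numerator: 534 * 13.4 = 7155.6
Denominator: 8.0 * 18.5 * 950 = 140600.0
CR = 7155.6 / 140600.0 = 0.051 mpy

0.051 mpy


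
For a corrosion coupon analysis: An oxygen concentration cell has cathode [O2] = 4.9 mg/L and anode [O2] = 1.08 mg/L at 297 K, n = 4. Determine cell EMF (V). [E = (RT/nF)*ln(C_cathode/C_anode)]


Apply the Nernst concentration-cell relation: E = (RT/nF)*ln(C_cathode/C_anode)
RT/nF = 8.314*297/(4*96485) = 0.00639804 V
ln(4.9/1.08) = 1.51227
E = 0.00639804 * 1.51227 = 0.00968 V

0.00968 V


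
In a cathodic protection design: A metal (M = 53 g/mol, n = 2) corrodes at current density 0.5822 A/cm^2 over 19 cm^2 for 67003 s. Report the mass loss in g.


Apply Faraday's law: m = i*A*t*M / (n*F)
Total charge passed Q = i*A*t = 0.5822*19*67003 = 741173.7854 C
m = Q*M/(n*F) = 741173.7854*53/(2*96485) = 203.566 g

203.566 g


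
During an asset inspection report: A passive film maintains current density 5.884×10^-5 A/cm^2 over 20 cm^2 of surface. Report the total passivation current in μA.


I = i_pass * A, then convert A → μA (×10^6)
I = 5.884×10^-5 * 20 * 10^6 = 1176.8 μA

1176.8 μA


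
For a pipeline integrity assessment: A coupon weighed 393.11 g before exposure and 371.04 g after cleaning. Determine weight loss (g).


Weight loss = initial − final
WL = 393.11 − 371.04 = 22.07 g

22.07 g


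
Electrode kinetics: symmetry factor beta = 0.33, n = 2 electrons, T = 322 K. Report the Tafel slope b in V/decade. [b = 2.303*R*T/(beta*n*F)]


Apply the Tafel slope relation: b = 2.303*R*T/(beta*n*F)
Numerator: 2.303 * 8.314 * 322 = 6165.38
Denominator: 0.33 * 2 * 96485 = 63680.1
b = 6165.38 / 63680.1 = 0.097 V/decade

0.097 V/decade


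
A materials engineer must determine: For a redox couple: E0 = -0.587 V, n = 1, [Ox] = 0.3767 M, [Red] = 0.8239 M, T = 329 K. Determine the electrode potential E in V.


Apply the Nernst equation: E = E0 + (RT/nF)*ln([Ox]/[Red])
Step 1: RT/nF = 8.314*329/(1*96485) = 0.02834955 V
Step 2: [Ox]/[Red] = 0.3767/0.8239 = 0.457216
Step 3: ln(0.457216) = -0.782599
Step 4: correction = 0.02834955 * -0.782599 = -0.0222 V
E = -0.587 + -0.0222 = -0.6092 V

-0.6092 V


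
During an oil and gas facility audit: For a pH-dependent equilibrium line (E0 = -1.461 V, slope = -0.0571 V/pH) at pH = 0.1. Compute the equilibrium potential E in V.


Apply the Pourbaix line equation: E = E0 + slope*pH
E = -1.461 + (-0.0571)*0.1 = -1.461 + (-0.00571) = -1.46671 V
Rounded to 4 decimal places: E = -1.4667 V

-1.4667 V


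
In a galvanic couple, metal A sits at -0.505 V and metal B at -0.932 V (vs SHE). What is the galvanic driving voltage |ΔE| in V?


Driving voltage is the absolute potential difference.
|ΔE| = |-0.505 − (-0.932)| = 0.427 V

0.427 V


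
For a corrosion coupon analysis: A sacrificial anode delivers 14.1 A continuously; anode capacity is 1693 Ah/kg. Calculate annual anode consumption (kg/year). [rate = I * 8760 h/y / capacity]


Annual consumption = current * hours per year / capacity
Rate = 14.1 * 8760 / 1693 = 73.0 kg/year

73.0 kg/year


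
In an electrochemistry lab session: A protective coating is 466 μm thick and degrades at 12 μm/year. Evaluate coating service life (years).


Service life = thickness / degradation rate
Life = 466 / 12 = 38.8 years

38.8 years


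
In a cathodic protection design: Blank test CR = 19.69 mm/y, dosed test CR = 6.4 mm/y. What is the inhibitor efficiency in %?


Apply the inhibitor-efficiency definition: IE = (CR_blank − CR_inh)/CR_blank × 100
IE = (19.69 − 6.4) / 19.69 × 100
IE = 13.29 / 19.69 × 100 = 67.5 %

67.5 %


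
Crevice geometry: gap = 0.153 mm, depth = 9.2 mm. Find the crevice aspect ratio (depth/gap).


Aspect ratio = depth / gap
Ratio = 9.2 / 0.153 = 60.1

60.1


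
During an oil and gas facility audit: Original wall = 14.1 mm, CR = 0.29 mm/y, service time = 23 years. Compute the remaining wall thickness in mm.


Remaining wall = original − CR × time
t = 14.1 − 0.29*23 = 14.1 − 6.67 = 7.43 mm

7.43 mm


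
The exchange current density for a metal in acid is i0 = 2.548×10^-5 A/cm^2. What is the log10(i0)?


i0 = 2.548×10^-5 A/cm^2
log10(i0) = -4.594

-4.594


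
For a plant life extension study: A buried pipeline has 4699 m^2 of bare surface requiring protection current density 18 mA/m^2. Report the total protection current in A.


I = area * current density, then convert mA → A (÷1000)
I = 4699 * 18 / 1000 = 84.58 A

84.58 A


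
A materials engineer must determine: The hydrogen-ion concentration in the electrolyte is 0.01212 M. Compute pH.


pH = −log10[H+]
pH = −log10(0.01212) = 1.92

1.92


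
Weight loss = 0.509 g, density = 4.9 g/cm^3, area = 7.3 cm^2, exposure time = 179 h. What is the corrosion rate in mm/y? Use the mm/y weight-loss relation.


Apply the mm/y weight-loss relation: CR = 87600 * W / (D * A * T)
Numerator: 87600 * 0.509 = 44588.4
Denominator: 4.9 * 7.3 * 179 = 6402.83
CR = 44588.4 / 6402.83 = 6.9639 mm/y

6.9639 mm/y


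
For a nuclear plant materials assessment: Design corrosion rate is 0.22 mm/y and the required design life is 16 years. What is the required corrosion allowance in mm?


Corrosion allowance = CR × design life
CA = 0.22 * 16 = 3.52 mm

3.52 mm


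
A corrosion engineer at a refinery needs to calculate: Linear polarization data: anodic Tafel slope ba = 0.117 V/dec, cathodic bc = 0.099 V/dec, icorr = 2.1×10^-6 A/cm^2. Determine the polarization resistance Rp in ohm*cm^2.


Apply the Stern-Geary equation: Rp = ba*bc / (2.303*icorr*(ba+bc))
ba*bc = 0.117*0.099 = 0.011583
ba+bc = 0.216; 2.303*icorr*(ba+bc) = 2.303*2.1×10^-6*0.216 = 1.0446408×10^-6
Rp = 0.011583 / 1.0446408×10^-6 = 11088.02 ohm*cm^2

11088.02 ohm*cm^2


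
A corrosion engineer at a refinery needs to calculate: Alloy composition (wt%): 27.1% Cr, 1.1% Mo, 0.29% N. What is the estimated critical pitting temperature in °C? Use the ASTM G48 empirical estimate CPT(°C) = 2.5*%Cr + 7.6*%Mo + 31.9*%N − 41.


Apply the ASTM G48 empirical CPT estimate: CPT(°C) = 2.5*%Cr + 7.6*%Mo + 31.9*%N − 41
2.5*27.1 = 67.75; 7.6*1.1 = 8.36; 31.9*0.29 = 9.251
CPT = 67.75 + 8.36 + 9.251 − 41 = 44.361 °C
Rounded to 0.1 °C: CPT ≈ 44.4 °C

44.4 °C


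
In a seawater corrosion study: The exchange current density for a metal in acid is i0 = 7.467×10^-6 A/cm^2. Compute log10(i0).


i0 = 7.467×10^-6 A/cm^2
log10(i0) = -5.127

-5.127


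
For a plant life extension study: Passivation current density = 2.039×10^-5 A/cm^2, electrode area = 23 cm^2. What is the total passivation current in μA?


I = i_pass * A, then convert A → μA (×10^6)
I = 2.039×10^-5 * 23 * 10^6 = 468.97 μA

468.97 μA


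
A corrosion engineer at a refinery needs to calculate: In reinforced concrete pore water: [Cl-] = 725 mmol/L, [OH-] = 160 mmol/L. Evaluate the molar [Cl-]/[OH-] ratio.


Threshold parameter = [Cl-] / [OH-] (molar basis; both in mmol/L, so units cancel)
Ratio = 725 / 160 = 4.53

4.53


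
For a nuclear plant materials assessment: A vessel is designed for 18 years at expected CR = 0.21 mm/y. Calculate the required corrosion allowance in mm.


Corrosion allowance = CR × design life
CA = 0.21 * 18 = 3.78 mm

3.78 mm
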